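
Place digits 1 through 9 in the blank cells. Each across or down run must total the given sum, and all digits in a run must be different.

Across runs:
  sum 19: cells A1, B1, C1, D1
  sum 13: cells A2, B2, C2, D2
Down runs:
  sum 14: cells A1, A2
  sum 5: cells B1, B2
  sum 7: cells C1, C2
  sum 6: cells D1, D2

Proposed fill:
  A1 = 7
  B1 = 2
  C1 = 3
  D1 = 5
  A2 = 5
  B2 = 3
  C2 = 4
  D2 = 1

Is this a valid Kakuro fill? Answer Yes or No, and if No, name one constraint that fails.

No — the down run A1–A2 sums to 12, not 14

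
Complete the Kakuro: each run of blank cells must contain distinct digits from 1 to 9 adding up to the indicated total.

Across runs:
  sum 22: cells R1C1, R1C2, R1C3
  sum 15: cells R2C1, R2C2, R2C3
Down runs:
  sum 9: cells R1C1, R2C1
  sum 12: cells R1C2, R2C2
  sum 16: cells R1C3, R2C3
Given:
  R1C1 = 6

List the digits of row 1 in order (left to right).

6, 7, 9

16 in 2 cells must be {7,9}.
R2C1 = 9 − 6 = 3 completes the 9 down.
R2C3 = 7: the only remaining digit allowed by both the 15 across and the 16 down.
R1C3 = 16 − 7 = 9 completes the 16 down.
R2C2 = 15 − 10 = 5 completes the 15 across.
R1C2 = 22 − 15 = 7 completes the 22 across.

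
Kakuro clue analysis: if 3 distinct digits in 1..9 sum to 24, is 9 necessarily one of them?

Yes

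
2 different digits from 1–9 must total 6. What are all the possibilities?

2 distinct digits from 1–9 sum between 3 and 17.

{1,5}; {2,4}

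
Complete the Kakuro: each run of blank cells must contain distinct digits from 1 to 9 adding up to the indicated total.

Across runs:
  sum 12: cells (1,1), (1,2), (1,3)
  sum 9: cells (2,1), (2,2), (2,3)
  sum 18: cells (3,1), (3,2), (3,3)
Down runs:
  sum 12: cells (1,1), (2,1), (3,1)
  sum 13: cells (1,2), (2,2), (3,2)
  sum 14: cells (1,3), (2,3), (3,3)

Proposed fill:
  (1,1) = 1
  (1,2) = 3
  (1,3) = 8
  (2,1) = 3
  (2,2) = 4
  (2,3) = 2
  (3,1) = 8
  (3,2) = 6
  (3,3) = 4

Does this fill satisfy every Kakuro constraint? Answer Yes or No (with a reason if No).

Across: 1+3+8=12; 3+4+2=9; 8+6+4=18. Down: 1+3+8=12; 3+4+6=13; 8+2+4=14. No digit repeats within any run.

Yes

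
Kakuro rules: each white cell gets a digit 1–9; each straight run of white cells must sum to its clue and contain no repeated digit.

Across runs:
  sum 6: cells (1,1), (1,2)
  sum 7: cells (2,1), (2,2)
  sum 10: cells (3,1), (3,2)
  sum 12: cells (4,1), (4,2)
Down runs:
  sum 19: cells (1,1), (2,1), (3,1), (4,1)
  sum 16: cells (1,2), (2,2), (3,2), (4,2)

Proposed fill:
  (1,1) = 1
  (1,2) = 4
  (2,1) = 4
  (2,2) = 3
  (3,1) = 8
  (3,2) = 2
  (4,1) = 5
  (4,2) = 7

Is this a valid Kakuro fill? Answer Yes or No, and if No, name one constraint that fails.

No — the across run (1,1)–(1,2) sums to 5, not 6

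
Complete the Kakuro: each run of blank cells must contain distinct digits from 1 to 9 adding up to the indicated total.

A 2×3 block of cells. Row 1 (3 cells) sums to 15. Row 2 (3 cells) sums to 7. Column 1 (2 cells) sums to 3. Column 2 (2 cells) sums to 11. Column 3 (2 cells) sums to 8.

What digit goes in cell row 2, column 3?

7 in 3 cells must be {1,2,4}; 3 in 2 cells must be {1,2}.
Nothing is forced directly, so branch on (2,2), whose candidates are 2 or 4. If (2,2) = 2: that forces (1,2) = 9, (2,1) = 1, after which (2,3) would have to be in {4} for the 7 across but in {1,2,3,5,6,7} for the 8 down — contradiction. So (2,2) = 4.
(1,2) = 11 − 4 = 7 completes the 11 down.
Given what's placed, (1,1) must be 2 to fit the 15 across and 3 down.
(1,3) = 15 − 9 = 6 completes the 15 across.
(2,1) = 3 − 2 = 1 completes the 3 down.
(2,3) = 7 − 5 = 2 completes the 7 across.

2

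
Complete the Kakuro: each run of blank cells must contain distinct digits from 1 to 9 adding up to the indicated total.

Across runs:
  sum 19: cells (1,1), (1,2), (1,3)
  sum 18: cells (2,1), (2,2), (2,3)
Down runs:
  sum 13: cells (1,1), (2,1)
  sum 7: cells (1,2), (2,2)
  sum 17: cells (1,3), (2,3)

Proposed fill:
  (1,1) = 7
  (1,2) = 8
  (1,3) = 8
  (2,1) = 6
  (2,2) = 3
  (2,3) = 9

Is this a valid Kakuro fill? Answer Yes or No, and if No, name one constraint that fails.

No — the down run (1,2)–(2,2) sums to 11, not 7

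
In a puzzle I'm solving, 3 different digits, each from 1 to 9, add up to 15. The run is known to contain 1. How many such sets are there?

3 distinct digits from 1–9 sum between 6 and 24.
Keeping only sets containing 1.
Enumerating: {1,5,9}, {1,6,8}.

2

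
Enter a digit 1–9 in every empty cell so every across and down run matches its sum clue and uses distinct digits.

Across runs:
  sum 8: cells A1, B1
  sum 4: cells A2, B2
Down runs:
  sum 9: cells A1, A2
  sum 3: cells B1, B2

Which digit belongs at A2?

3

4 in 2 cells must be {1,3}; 3 in 2 cells must be {1,2}.
The 4 across and the 3 down share only 1, so B2 = 1.
B1 = 3 − 1 = 2 completes the 3 down.
A2 = 4 − 1 = 3 completes the 4 across.
A1 = 8 − 2 = 6 completes the 8 across.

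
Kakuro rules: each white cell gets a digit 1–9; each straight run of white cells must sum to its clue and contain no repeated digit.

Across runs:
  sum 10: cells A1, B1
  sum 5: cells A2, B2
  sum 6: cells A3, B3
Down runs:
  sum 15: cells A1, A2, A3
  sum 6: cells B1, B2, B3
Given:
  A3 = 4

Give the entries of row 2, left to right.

2 3

6 in 3 cells must be {1,2,3}.
B3 = 6 − 4 = 2 completes the 6 across.
No cell is forced outright now. B1 can only be 1 or 3 (the digits allowed by both its 10 across and its 6 down). If B1 = 3: then A1 would have to be in {7} for the 10 across but in {2,3,5,6,8,9} for the 15 down — contradiction. So B1 = 1.
A1 = 10 − 1 = 9 completes the 10 across.
A2 = 15 − 13 = 2 completes the 15 down.
B2 = 5 − 2 = 3 completes the 5 across.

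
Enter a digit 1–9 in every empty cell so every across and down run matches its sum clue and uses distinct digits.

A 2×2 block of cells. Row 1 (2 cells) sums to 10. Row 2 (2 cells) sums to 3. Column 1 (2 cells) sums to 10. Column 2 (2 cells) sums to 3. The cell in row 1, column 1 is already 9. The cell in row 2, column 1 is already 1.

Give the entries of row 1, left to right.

9 1

3 in 2 cells must be {1,2}.
(1,2) = 10 − 9 = 1 completes the 10 across.
(2,2) = 3 − 1 = 2 completes the 3 across.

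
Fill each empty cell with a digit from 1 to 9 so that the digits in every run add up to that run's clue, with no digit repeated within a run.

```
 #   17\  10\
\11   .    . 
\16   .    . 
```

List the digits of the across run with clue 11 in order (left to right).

8, 3

16 in 2 cells must be {7,9}; 17 in 2 cells must be {8,9}.
The 16 across and the 17 down share only 9, so R2C1 = 9.
R2C2 = 16 − 9 = 7 completes the 16 across.
R1C1 = 17 − 9 = 8 completes the 17 down.
R1C2 = 11 − 8 = 3 completes the 11 across.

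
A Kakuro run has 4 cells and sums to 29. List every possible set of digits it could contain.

4 distinct digits from 1–9 sum between 10 and 30.
Only one set works: {5,7,8,9}.

{5,7,8,9}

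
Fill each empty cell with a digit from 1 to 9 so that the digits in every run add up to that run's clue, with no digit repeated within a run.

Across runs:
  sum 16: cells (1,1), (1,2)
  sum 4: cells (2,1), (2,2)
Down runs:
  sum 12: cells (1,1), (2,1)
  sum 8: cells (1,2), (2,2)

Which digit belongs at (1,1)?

9

16 in 2 cells must be {7,9}; 4 in 2 cells must be {1,3}.
The 16 across and the 8 down share only 7, so (1,2) = 7.
The 4 across and the 12 down share only 3, so (2,1) = 3.
(2,2) = 4 − 3 = 1 completes the 4 across.
(1,1) = 16 − 7 = 9 completes the 16 across.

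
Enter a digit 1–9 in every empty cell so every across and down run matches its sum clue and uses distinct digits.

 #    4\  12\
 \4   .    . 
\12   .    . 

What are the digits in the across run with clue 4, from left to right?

4 in 2 cells must be {1,3}.
The 4 across and the 12 down share only 3, so R1C2 = 3.
The 12 across and the 4 down share only 3, so R2C1 = 3.
R2C2 = 12 − 3 = 9 completes the 12 across.
R1C1 = 4 − 3 = 1 completes the 4 across.

1 3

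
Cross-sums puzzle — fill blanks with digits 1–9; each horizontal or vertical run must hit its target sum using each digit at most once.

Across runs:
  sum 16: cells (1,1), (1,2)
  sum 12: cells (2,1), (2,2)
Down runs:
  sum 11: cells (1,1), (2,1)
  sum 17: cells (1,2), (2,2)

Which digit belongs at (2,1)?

16 in 2 cells must be {7,9}; 17 in 2 cells must be {8,9}.
The 16 across and the 17 down share only 9, so (1,2) = 9.
(2,2) = 17 − 9 = 8 completes the 17 down.
(1,1) = 16 − 9 = 7 completes the 16 across.
(2,1) = 12 − 8 = 4 completes the 12 across.

4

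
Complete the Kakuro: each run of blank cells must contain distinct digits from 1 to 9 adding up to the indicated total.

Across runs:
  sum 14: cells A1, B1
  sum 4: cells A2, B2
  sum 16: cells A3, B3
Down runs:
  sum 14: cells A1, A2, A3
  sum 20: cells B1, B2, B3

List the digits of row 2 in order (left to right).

1, 3

4 in 2 cells must be {1,3}; 16 in 2 cells must be {7,9}.
The 4 across and the 20 down share only 3, so B2 = 3.
Given what's placed, B3 must be 9 to fit the 16 across and 20 down.
B1 = 20 − 12 = 8 completes the 20 down.
A2 = 4 − 3 = 1 completes the 4 across.
A3 = 16 − 9 = 7 completes the 16 across.
A1 = 14 − 8 = 6 completes the 14 across.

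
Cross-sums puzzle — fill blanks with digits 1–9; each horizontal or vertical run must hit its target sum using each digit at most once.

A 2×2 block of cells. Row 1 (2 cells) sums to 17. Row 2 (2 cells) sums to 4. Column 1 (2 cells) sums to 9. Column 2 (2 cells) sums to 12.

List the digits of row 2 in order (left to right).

1 3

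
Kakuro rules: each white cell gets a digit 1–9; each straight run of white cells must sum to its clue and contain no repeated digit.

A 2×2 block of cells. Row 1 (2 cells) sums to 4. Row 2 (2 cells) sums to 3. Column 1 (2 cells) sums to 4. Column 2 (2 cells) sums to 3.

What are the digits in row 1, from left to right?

3 1

4 in 2 cells must be {1,3}; 3 in 2 cells must be {1,2}.
The 4 across and the 3 down share only 1, so (1,2) = 1.
The 3 across and the 4 down share only 1, so (2,1) = 1.
(2,2) = 3 − 1 = 2 completes the 3 across.
(1,1) = 4 − 1 = 3 completes the 4 across.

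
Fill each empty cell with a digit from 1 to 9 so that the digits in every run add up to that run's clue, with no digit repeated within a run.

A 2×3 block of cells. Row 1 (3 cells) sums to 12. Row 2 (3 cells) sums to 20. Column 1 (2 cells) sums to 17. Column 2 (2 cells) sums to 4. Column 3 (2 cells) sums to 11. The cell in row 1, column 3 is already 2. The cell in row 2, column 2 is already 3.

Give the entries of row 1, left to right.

17 in 2 cells must be {8,9}; 4 in 2 cells must be {1,3}.
Given what's placed, (1,1) must be 9 to fit the 12 across and 17 down.
(1,2) = 12 − 11 = 1 completes the 12 across.
(2,1) = 17 − 9 = 8 completes the 17 down.
(2,3) = 20 − 11 = 9 completes the 20 across.

9 1 2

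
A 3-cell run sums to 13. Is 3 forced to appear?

No

Counterexample: {1,4,8} sums to 13 without using 3.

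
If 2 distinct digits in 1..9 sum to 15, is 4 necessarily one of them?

Counterexample: {6,9} sums to 15 without using 4.

No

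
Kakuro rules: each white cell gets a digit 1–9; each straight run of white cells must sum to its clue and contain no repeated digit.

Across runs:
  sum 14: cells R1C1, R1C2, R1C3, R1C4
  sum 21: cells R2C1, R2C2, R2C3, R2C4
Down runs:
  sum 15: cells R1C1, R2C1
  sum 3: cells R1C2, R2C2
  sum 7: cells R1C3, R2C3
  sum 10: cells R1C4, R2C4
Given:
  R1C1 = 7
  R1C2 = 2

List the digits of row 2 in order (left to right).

3 in 2 cells must be {1,2}.
R2C1 = 15 − 7 = 8 completes the 15 down.
R2C2 = 3 − 2 = 1 completes the 3 down.
Nothing is forced directly, so branch on R2C3, whose candidates are 3 or 5. If R2C3 = 5: then R1C3 would have to be in {1,4} for the 14 across but in {2} for the 7 down — contradiction. So R2C3 = 3.
R1C3 = 7 − 3 = 4 completes the 7 down.
R1C4 = 14 − 13 = 1 completes the 14 across.
R2C4 = 21 − 12 = 9 completes the 21 across.

8, 1, 3, 9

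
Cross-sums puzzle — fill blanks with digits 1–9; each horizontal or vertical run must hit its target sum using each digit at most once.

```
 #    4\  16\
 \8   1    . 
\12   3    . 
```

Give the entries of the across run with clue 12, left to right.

3 9

4 in 2 cells must be {1,3}; 16 in 2 cells must be {7,9}.
R1C2 = 8 − 1 = 7 completes the 8 across.
R2C2 = 12 − 3 = 9 completes the 12 across.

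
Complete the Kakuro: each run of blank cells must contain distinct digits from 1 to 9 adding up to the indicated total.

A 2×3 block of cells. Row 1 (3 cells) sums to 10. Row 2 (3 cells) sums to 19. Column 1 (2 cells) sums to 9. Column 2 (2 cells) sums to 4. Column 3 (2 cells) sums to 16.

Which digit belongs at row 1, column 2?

1

4 in 2 cells must be {1,3}; 16 in 2 cells must be {7,9}.
The 10 across and the 16 down share only 7, so (1,3) = 7.
The 19 across and the 4 down share only 3, so (2,2) = 3.
(2,3) = 16 − 7 = 9 completes the 16 down.
(1,2) = 4 − 3 = 1 completes the 4 down.
(2,1) = 19 − 12 = 7 completes the 19 across.
(1,1) = 10 − 8 = 2 completes the 10 across.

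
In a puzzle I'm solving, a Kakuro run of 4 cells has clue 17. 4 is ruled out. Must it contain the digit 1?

No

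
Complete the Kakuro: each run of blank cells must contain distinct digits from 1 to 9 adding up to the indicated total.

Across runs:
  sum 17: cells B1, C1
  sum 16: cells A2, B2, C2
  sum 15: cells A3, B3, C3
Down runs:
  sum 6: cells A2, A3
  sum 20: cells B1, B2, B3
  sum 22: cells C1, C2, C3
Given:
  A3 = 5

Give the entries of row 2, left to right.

1 9 6

17 in 2 cells must be {8,9}.
A2 = 6 − 5 = 1 completes the 6 down.
Nothing is forced directly, so branch on B1, whose candidates are 8 or 9. If B1 = 9: that forces C1 = 8, C2 = 9, after which C3 would have to be in {1,2,3,4,6,7,8,9} for the 15 across but in {5} for the 22 down — contradiction. So B1 = 8.
C1 = 17 − 8 = 9 completes the 17 across.
Nothing is forced directly, so branch on B2, whose candidates are 7 or 9. If B2 = 7: that forces C2 = 8, after which B3 would have to be in {1,2,3,4,6,7,8,9} for the 15 across but in {5} for the 20 down — contradiction. So B2 = 9.
C2 = 16 − 10 = 6 completes the 16 across.
B3 = 20 − 17 = 3 completes the 20 down.
C3 = 15 − 8 = 7 completes the 15 across.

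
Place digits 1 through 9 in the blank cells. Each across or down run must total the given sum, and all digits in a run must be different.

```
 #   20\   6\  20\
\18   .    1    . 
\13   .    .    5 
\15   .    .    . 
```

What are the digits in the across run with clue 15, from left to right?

6 in 3 cells must be {1,2,3}.
Given what's placed, R2C2 must be 2 to fit the 13 across and 6 down.
R3C2 = 6 − 3 = 3 completes the 6 down.
R2C1 = 13 − 7 = 6 completes the 13 across.
R3C1 = 5: the only remaining digit allowed by both the 15 across and the 20 down.
R3C3 = 15 − 8 = 7 completes the 15 across.
R1C1 = 20 − 11 = 9 completes the 20 down.
R1C3 = 18 − 10 = 8 completes the 18 across.

5, 3, 7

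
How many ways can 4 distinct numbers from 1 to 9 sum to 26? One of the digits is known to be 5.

2

4 distinct digits from 1–9 sum between 10 and 30.
Keeping only sets containing 5.
Enumerating: {4,5,8,9}, {5,6,7,8}.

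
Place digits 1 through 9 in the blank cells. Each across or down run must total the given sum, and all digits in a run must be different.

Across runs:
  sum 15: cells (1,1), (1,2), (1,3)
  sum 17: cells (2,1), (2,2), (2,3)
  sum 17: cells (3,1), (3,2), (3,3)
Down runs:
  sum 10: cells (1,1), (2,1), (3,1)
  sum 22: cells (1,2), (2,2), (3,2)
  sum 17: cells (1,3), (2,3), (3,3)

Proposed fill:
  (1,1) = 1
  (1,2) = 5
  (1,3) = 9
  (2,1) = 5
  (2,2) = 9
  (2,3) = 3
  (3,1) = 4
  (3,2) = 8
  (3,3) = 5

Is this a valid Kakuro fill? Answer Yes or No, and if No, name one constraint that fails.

Yes

Across: 1+5+9=15; 5+9+3=17; 4+8+5=17. Down: 1+5+4=10; 5+9+8=22; 9+3+5=17. No digit repeats within any run.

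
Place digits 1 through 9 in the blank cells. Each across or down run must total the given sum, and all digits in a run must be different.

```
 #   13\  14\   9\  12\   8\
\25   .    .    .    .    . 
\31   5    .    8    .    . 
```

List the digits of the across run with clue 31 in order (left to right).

R1C1 = 13 − 5 = 8 completes the 13 down.
R1C3 = 9 − 8 = 1 completes the 9 down.
No cell is forced outright now. R2C2 can only be 6 or 9 (the digits allowed by both its 31 across and its 14 down). If R2C2 = 6: then R1C2 would have to be in {2,3,4,5,6,7,9} for the 25 across but in {8} for the 14 down — contradiction. So R2C2 = 9.
R1C2 = 14 − 9 = 5 completes the 14 down.
No cell is forced outright now. R2C4 can only be 3 or 7 (the digits allowed by both its 31 across and its 12 down). If R2C4 = 7: then R1C4 would have to be in {2,4,7,9} for the 25 across but in {5} for the 12 down — contradiction. So R2C4 = 3.
R1C4 = 12 − 3 = 9 completes the 12 down.
R1C5 = 25 − 23 = 2 completes the 25 across.
R2C5 = 31 − 25 = 6 completes the 31 across.

5 9 8 3 6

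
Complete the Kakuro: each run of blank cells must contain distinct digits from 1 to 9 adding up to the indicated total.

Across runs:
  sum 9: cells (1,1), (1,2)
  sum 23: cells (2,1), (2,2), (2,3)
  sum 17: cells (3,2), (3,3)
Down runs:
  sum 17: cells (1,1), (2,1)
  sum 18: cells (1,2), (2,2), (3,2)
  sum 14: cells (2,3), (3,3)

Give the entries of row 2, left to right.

23 in 3 cells must be {6,8,9}; 17 in 2 cells must be {8,9}.
The 9 across and the 17 down share only 8, so (1,1) = 8.
(1,2) = 9 − 8 = 1 completes the 9 across.
(2,1) = 17 − 8 = 9 completes the 17 down.
(2,2) = 8: the only remaining digit allowed by both the 23 across and the 18 down.
(2,3) = 23 − 17 = 6 completes the 23 across.
(3,2) = 18 − 9 = 9 completes the 18 down.
(3,3) = 17 − 9 = 8 completes the 17 across.

9 8 6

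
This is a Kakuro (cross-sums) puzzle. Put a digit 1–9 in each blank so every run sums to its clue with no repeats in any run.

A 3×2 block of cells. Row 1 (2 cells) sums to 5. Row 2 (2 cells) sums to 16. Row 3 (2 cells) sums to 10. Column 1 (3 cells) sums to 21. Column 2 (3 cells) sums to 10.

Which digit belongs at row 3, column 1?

16 in 2 cells must be {7,9}.
The 5 across and the 21 down share only 4, so (1,1) = 4.
(1,2) = 5 − 4 = 1 completes the 5 across.
Given what's placed, (2,1) must be 9 to fit the 16 across and 21 down.
(2,2) = 16 − 9 = 7 completes the 16 across.
(3,1) = 21 − 13 = 8 completes the 21 down.
(3,2) = 10 − 8 = 2 completes the 10 across.

8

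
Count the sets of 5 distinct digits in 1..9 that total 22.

9

5 distinct digits from 1–9 sum between 15 and 35.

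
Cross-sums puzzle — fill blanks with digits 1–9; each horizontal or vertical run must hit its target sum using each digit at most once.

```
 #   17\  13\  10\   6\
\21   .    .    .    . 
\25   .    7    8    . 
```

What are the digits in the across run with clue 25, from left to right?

17 in 2 cells must be {8,9}.
R1C2 = 13 − 7 = 6 completes the 13 down.
R1C3 = 10 − 8 = 2 completes the 10 down.
Given what's placed, R2C1 must be 9 to fit the 25 across and 17 down.
R2C4 = 25 − 24 = 1 completes the 25 across.
R1C1 = 17 − 9 = 8 completes the 17 down.
R1C4 = 21 − 16 = 5 completes the 21 across.

9 7 8 1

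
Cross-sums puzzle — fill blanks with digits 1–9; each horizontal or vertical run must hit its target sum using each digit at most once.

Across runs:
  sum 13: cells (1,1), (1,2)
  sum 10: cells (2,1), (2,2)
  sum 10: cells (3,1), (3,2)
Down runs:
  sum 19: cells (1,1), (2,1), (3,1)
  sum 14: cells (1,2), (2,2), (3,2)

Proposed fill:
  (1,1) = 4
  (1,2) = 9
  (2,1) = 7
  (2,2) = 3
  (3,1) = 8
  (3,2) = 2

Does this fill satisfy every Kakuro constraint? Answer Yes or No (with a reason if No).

Yes

Across: 4+9=13; 7+3=10; 8+2=10. Down: 4+7+8=19; 9+3+2=14. No digit repeats within any run.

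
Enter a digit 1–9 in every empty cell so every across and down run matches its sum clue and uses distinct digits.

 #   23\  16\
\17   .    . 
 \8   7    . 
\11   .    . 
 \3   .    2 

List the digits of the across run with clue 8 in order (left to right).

17 in 2 cells must be {8,9}; 3 in 2 cells must be {1,2}.
R2C2 = 8 − 7 = 1 completes the 8 across.
R4C1 = 3 − 2 = 1 completes the 3 across.
Given what's placed, R1C1 must be 9 to fit the 17 across and 23 down.
R1C2 = 17 − 9 = 8 completes the 17 across.
R3C1 = 23 − 17 = 6 completes the 23 down.
R3C2 = 11 − 6 = 5 completes the 11 across.

7 1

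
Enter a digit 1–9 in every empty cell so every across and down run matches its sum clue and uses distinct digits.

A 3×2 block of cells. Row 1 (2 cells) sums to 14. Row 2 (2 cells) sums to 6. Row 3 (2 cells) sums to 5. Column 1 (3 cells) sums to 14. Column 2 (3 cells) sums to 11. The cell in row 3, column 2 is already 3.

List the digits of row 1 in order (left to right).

(1,2) = 6: the only remaining digit allowed by both the 14 across and the 11 down.
(2,2) = 11 − 9 = 2 completes the 11 down.
(3,1) = 5 − 3 = 2 completes the 5 across.
(1,1) = 14 − 6 = 8 completes the 14 across.
(2,1) = 6 − 2 = 4 completes the 6 across.

8 6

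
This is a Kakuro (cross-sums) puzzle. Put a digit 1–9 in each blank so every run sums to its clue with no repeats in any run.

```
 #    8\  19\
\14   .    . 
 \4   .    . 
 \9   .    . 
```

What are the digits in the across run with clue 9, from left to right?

4 in 2 cells must be {1,3}.
The 14 across and the 8 down share only 5, so R1C1 = 5.
R1C2 = 14 − 5 = 9 completes the 14 across.
Given what's placed, R2C1 must be 1 to fit the 4 across and 8 down.
R2C2 = 4 − 1 = 3 completes the 4 across.
R3C1 = 8 − 6 = 2 completes the 8 down.
R3C2 = 9 − 2 = 7 completes the 9 across.

2 7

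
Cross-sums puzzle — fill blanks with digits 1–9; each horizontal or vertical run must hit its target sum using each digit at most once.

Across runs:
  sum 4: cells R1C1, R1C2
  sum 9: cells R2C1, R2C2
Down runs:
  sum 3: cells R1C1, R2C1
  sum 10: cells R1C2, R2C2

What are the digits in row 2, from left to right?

4 in 2 cells must be {1,3}; 3 in 2 cells must be {1,2}.
The 4 across and the 3 down share only 1, so R1C1 = 1.
R1C2 = 4 − 1 = 3 completes the 4 across.
R2C1 = 3 − 1 = 2 completes the 3 down.
R2C2 = 9 − 2 = 7 completes the 9 across.

2 7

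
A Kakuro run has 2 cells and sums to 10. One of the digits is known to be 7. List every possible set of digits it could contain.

{3,7}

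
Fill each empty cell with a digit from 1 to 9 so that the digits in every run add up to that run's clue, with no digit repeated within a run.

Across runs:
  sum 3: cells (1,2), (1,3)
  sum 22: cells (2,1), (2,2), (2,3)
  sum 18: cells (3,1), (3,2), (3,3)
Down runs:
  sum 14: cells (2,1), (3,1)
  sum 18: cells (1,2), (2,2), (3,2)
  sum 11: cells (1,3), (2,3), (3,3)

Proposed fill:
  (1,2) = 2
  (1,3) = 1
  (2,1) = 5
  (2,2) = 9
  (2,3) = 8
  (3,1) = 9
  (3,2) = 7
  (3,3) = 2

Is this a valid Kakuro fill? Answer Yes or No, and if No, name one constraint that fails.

Across: 2+1=3; 5+9+8=22; 9+7+2=18. Down: 5+9=14; 2+9+7=18; 1+8+2=11. No digit repeats within any run.

Yes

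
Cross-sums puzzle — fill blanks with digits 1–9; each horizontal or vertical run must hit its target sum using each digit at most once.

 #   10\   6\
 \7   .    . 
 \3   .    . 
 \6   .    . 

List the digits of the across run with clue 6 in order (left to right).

3 in 2 cells must be {1,2}; 6 in 3 cells must be {1,2,3}.
Nothing is forced directly, so branch on R2C1, whose candidates are 1 or 2. If R2C1 = 2: that forces R2C2 = 1, R3C2 = 2, R1C2 = 3, after which R3C1 would have to be in {4} for the 6 across but in {1,3,5,7} for the 10 down — contradiction. So R2C1 = 1.
R2C2 = 3 − 1 = 2 completes the 3 across.
Given what's placed, R3C2 must be 1 to fit the 6 across and 6 down.
R1C2 = 6 − 3 = 3 completes the 6 down.
R3C1 = 6 − 1 = 5 completes the 6 across.
R1C1 = 7 − 3 = 4 completes the 7 across.

5 1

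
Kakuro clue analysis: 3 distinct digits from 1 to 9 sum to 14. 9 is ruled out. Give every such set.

{1,5,8}; {1,6,7}; {2,4,8}; {2,5,7}; {3,4,7}; {3,5,6}

3 distinct digits from 1–9 sum between 6 and 24.
Dropping sets that contain 9.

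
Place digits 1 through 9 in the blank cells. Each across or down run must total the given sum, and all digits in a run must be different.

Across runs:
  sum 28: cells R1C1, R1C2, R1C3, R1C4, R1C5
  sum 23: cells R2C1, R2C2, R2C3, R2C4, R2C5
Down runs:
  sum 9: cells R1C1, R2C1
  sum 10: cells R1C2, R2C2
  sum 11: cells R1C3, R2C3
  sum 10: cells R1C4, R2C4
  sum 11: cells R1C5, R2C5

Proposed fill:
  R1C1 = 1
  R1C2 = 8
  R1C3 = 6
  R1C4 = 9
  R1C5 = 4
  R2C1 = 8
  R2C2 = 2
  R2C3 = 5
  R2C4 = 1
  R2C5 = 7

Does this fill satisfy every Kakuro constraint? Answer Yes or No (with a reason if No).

Yes

Across: 1+8+6+9+4=28; 8+2+5+1+7=23. Down: 1+8=9; 8+2=10; 6+5=11; 9+1=10; 4+7=11. No digit repeats within any run.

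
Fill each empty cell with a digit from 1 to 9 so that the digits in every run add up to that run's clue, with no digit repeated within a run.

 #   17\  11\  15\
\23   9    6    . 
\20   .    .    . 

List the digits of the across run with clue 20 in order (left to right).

23 in 3 cells must be {6,8,9}; 17 in 2 cells must be {8,9}.
R1C3 = 23 − 15 = 8 completes the 23 across.
R2C1 = 17 − 9 = 8 completes the 17 down.
R2C2 = 11 − 6 = 5 completes the 11 down.
R2C3 = 20 − 13 = 7 completes the 20 across.

8 5 7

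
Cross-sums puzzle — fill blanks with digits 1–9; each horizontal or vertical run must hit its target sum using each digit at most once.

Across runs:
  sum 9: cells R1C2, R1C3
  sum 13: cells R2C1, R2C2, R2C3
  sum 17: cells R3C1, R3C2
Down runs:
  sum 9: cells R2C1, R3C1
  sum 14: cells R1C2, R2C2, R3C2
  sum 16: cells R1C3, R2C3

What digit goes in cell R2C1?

17 in 2 cells must be {8,9}; 16 in 2 cells must be {7,9}.
The 9 across and the 16 down share only 7, so R1C3 = 7.
R2C3 = 16 − 7 = 9 completes the 16 down.
Intersecting the 17 across with the 9 down forces R3C1 = 8.
R3C2 = 17 − 8 = 9 completes the 17 across.
R1C2 = 9 − 7 = 2 completes the 9 across.
R2C1 = 9 − 8 = 1 completes the 9 down.
R2C2 = 13 − 10 = 3 completes the 13 across.

1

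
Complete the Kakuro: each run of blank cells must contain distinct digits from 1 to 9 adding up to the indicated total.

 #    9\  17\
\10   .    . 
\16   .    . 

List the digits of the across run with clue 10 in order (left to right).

2 8

16 in 2 cells must be {7,9}; 17 in 2 cells must be {8,9}.
The 16 across and the 9 down share only 7, so R2C1 = 7.
R2C2 = 16 − 7 = 9 completes the 16 across.
R1C1 = 9 − 7 = 2 completes the 9 down.
R1C2 = 10 − 2 = 8 completes the 10 across.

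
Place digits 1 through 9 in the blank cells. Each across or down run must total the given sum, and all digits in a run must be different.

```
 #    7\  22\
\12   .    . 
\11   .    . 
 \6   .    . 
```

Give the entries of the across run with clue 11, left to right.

7 in 3 cells must be {1,2,4}.
The 12 across and the 7 down share only 4, so R1C1 = 4.
R1C2 = 12 − 4 = 8 completes the 12 across.
Given what's placed, R2C1 must be 2 to fit the 11 across and 7 down.
R2C2 = 11 − 2 = 9 completes the 11 across.
R3C1 = 7 − 6 = 1 completes the 7 down.
R3C2 = 6 − 1 = 5 completes the 6 across.

2, 9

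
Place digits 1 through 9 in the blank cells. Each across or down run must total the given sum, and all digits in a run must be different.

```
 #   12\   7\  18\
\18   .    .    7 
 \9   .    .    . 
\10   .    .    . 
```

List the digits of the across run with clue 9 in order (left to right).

2, 1, 6

7 in 3 cells must be {1,2,4}.
R1C2 = 2: the only remaining digit allowed by both the 18 across and the 7 down.
R1C1 = 18 − 9 = 9 completes the 18 across.
No cell is forced outright now. R2C1 can only be 1 or 2 (the digits allowed by both its 9 across and its 12 down). If R2C1 = 1: then R2C2 would have to be in {2,3,5,6} for the 9 across but in {1,4} for the 7 down — contradiction. So R2C1 = 2.
R3C1 = 12 − 11 = 1 completes the 12 down.
Given what's placed, R3C2 must be 4 to fit the 10 across and 7 down.
R3C3 = 10 − 5 = 5 completes the 10 across.
R2C2 = 7 − 6 = 1 completes the 7 down.
R2C3 = 9 − 3 = 6 completes the 9 across.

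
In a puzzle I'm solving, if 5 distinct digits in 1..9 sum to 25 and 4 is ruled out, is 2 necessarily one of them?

No

Counterexample: {1,3,5,7,9} sums to 25 under that restriction without using 2.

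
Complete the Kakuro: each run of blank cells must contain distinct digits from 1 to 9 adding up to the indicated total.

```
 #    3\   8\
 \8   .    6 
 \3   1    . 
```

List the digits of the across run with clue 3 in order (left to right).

1 2

3 in 2 cells must be {1,2}.
R1C1 = 8 − 6 = 2 completes the 8 across.
R2C2 = 3 − 1 = 2 completes the 3 across.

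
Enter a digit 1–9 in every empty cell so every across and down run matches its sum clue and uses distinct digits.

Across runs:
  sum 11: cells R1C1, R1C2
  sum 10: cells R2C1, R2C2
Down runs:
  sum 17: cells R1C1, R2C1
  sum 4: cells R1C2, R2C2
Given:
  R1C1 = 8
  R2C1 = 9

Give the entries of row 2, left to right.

9, 1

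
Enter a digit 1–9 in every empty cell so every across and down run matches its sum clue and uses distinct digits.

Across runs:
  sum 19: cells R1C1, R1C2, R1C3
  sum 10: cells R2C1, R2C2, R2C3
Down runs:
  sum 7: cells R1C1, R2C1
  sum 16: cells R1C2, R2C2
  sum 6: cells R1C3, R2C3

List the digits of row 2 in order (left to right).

16 in 2 cells must be {7,9}.
The 10 across and the 16 down share only 7, so R2C2 = 7.
R1C2 = 16 − 7 = 9 completes the 16 down.
Nothing is forced directly, so branch on R1C3, whose candidates are 2 or 4. If R1C3 = 2: then R1C1 would have to be in {8} for the 19 across but in {1,2,3,4,5,6} for the 7 down — contradiction. So R1C3 = 4.
R1C1 = 19 − 13 = 6 completes the 19 across.
R2C1 = 7 − 6 = 1 completes the 7 down.
R2C3 = 10 − 8 = 2 completes the 10 across.

1, 7, 2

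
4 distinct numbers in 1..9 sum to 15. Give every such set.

{1,2,3,9}; {1,2,4,8}; {1,2,5,7}; {1,3,4,7}; {1,3,5,6}; {2,3,4,6}

4 distinct digits from 1–9 sum between 10 and 30.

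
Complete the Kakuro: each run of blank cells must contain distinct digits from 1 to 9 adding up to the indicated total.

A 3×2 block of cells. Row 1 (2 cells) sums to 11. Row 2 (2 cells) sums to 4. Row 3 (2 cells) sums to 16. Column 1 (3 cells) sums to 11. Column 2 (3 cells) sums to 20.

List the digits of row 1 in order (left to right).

4 in 2 cells must be {1,3}; 16 in 2 cells must be {7,9}.
The 4 across and the 20 down share only 3, so (2,2) = 3.
The 16 across and the 11 down share only 7, so (3,1) = 7.
(3,2) = 16 − 7 = 9 completes the 16 across.
(1,1) = 3: the only remaining digit allowed by both the 11 across and the 11 down.
(1,2) = 11 − 3 = 8 completes the 11 across.
(2,1) = 4 − 3 = 1 completes the 4 across.

3 8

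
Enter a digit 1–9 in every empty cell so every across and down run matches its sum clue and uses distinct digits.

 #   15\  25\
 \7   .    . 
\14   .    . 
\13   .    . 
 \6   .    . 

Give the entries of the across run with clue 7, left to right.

3 4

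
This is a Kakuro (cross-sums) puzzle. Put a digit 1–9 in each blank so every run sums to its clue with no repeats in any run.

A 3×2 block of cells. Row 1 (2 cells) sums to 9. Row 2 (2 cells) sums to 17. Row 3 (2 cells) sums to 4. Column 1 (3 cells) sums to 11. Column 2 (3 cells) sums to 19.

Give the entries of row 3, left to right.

1 3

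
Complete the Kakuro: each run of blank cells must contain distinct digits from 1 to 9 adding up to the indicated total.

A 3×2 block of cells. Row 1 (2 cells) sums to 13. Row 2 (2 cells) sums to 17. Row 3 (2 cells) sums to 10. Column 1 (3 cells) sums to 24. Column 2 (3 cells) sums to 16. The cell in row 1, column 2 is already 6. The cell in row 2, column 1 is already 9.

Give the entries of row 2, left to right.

9 8

17 in 2 cells must be {8,9}; 24 in 3 cells must be {7,8,9}.
(1,1) = 13 − 6 = 7 completes the 13 across.
(2,2) = 17 − 9 = 8 completes the 17 across.
(3,1) = 24 − 16 = 8 completes the 24 down.
(3,2) = 10 − 8 = 2 completes the 10 across.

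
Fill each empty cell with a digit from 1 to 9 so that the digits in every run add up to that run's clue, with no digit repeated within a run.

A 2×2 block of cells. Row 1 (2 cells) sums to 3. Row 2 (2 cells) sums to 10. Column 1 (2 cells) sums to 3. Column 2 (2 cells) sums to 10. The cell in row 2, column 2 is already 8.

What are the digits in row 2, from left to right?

2 8

3 in 2 cells must be {1,2}.
(1,2) = 10 − 8 = 2 completes the 10 down.
(2,1) = 10 − 8 = 2 completes the 10 across.
(1,1) = 3 − 2 = 1 completes the 3 across.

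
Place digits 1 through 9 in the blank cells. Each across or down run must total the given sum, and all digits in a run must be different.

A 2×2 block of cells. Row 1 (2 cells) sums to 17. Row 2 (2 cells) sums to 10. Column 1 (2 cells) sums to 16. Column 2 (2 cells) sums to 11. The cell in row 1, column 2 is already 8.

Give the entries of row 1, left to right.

17 in 2 cells must be {8,9}; 16 in 2 cells must be {7,9}.
(1,1) = 17 − 8 = 9 completes the 17 across.
(2,1) = 16 − 9 = 7 completes the 16 down.
(2,2) = 10 − 7 = 3 completes the 10 across.

9 8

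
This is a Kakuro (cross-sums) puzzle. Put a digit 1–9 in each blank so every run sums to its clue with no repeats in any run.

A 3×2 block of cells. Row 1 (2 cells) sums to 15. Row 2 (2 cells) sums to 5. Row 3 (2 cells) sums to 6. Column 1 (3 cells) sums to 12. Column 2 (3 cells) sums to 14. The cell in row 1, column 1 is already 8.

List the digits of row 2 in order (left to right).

3, 2

(1,2) = 15 − 8 = 7 completes the 15 across.
(3,1) = 1: the only remaining digit allowed by both the 6 across and the 12 down.
(3,2) = 6 − 1 = 5 completes the 6 across.
(2,1) = 12 − 9 = 3 completes the 12 down.
(2,2) = 5 − 3 = 2 completes the 5 across.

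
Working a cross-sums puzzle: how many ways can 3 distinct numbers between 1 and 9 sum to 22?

2

3 distinct digits from 1–9 sum between 6 and 24.
Enumerating: {5,8,9}, {6,7,9}.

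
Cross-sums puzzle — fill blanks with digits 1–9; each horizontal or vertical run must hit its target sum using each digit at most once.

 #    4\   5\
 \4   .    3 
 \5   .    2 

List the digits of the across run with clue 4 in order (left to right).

4 in 2 cells must be {1,3}.
R1C1 = 4 − 3 = 1 completes the 4 across.
R2C1 = 5 − 2 = 3 completes the 5 across.

1 3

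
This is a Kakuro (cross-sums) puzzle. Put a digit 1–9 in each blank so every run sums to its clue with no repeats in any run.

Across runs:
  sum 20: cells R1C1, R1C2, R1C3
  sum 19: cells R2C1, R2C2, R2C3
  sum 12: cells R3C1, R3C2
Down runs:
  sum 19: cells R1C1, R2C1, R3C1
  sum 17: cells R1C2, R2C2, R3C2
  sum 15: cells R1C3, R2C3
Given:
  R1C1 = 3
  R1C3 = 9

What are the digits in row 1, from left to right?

R1C2 = 20 − 12 = 8 completes the 20 across.
R2C3 = 15 − 9 = 6 completes the 15 down.
Given what's placed, R2C1 must be 9 to fit the 19 across and 19 down.
R2C2 = 19 − 15 = 4 completes the 19 across.
R3C1 = 19 − 12 = 7 completes the 19 down.
R3C2 = 12 − 7 = 5 completes the 12 across.

3 8 9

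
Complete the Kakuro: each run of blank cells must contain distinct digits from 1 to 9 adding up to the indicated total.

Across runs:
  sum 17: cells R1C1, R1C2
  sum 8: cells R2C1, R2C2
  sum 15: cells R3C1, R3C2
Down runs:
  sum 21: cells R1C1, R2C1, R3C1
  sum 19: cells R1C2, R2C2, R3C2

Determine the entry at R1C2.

9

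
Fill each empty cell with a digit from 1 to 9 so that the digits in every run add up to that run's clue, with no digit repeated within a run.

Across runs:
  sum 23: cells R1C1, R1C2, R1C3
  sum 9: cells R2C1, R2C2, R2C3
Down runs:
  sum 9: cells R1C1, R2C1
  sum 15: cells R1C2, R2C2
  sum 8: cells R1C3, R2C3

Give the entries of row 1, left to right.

23 in 3 cells must be {6,8,9}.
The 23 across and the 8 down share only 6, so R1C3 = 6.
The 9 across and the 15 down share only 6, so R2C2 = 6.
R2C3 = 8 − 6 = 2 completes the 8 down.
R1C1 = 8: the only remaining digit allowed by both the 23 across and the 9 down.
R1C2 = 23 − 14 = 9 completes the 23 across.
R2C1 = 9 − 8 = 1 completes the 9 across.

8 9 6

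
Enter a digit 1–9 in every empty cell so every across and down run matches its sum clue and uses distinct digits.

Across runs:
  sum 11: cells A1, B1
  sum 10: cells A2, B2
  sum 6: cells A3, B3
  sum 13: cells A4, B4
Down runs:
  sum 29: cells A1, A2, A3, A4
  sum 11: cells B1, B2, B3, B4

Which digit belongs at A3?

5

29 in 4 cells must be {5,7,8,9}; 11 in 4 cells must be {1,2,3,5}.
Only 5 fits A3 under both its across sum 6 and down sum 29.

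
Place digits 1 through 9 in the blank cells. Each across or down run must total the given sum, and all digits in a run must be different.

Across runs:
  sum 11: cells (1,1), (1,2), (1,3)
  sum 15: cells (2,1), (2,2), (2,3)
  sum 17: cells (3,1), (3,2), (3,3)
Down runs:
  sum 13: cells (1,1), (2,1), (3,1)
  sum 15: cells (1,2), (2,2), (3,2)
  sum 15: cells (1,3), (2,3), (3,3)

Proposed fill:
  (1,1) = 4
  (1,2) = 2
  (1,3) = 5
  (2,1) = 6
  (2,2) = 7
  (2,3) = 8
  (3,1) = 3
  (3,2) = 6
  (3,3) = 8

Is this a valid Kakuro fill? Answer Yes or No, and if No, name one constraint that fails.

No — the across run (2,1)–(2,3) sums to 21, not 15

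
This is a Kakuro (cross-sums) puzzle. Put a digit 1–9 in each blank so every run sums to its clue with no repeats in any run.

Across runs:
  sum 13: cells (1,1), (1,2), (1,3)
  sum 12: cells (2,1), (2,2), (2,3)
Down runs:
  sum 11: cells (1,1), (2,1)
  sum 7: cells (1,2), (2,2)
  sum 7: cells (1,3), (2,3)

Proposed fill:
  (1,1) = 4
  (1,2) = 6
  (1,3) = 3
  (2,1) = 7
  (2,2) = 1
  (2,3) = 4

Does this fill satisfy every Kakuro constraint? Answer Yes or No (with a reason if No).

Yes

Across: 4+6+3=13; 7+1+4=12. Down: 4+7=11; 6+1=7; 3+4=7. No digit repeats within any run.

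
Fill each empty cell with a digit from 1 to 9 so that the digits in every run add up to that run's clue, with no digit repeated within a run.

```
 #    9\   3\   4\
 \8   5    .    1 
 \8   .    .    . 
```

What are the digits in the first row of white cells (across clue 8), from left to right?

5 2 1

3 in 2 cells must be {1,2}; 4 in 2 cells must be {1,3}.
R1C2 = 8 − 6 = 2 completes the 8 across.
R2C1 = 9 − 5 = 4 completes the 9 down.
R2C2 = 3 − 2 = 1 completes the 3 down.
R2C3 = 8 − 5 = 3 completes the 8 across.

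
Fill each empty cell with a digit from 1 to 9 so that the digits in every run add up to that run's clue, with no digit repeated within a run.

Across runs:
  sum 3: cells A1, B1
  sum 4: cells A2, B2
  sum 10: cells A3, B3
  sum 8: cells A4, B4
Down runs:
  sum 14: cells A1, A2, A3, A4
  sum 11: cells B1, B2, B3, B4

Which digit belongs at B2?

3

3 in 2 cells must be {1,2}; 4 in 2 cells must be {1,3}; 11 in 4 cells must be {1,2,3,5}.
Nothing is forced directly, so branch on A1, whose candidates are 1 or 2. If A1 = 1: that forces B1 = 2, A2 = 3, B2 = 1, B3 = 3, B4 = 5, after which A3 would have to be in {7} for the 10 across but in {2,4,6,8} for the 14 down — contradiction. So A1 = 2.
B1 = 3 − 2 = 1 completes the 3 across.
Given what's placed, B2 must be 3 to fit the 4 across and 11 down.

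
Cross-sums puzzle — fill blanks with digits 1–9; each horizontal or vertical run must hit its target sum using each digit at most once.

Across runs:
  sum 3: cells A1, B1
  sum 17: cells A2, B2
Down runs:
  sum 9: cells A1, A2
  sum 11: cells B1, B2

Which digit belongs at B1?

2

3 in 2 cells must be {1,2}; 17 in 2 cells must be {8,9}.
The 3 across and the 11 down share only 2, so B1 = 2.
The 17 across and the 9 down share only 8, so A2 = 8.
B2 = 17 − 8 = 9 completes the 17 across.
A1 = 3 − 2 = 1 completes the 3 across.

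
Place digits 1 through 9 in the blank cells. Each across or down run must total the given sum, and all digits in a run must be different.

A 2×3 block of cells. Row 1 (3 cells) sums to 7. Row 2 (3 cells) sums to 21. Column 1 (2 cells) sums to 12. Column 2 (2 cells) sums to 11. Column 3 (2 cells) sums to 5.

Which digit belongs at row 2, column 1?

7 in 3 cells must be {1,2,4}.
The 7 across and the 12 down share only 4, so (1,1) = 4.
Given what's placed, (1,2) must be 2 to fit the 7 across and 11 down.
(1,3) = 7 − 6 = 1 completes the 7 across.
(2,1) = 12 − 4 = 8 completes the 12 down.
(2,2) = 11 − 2 = 9 completes the 11 down.
(2,3) = 21 − 17 = 4 completes the 21 across.

8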